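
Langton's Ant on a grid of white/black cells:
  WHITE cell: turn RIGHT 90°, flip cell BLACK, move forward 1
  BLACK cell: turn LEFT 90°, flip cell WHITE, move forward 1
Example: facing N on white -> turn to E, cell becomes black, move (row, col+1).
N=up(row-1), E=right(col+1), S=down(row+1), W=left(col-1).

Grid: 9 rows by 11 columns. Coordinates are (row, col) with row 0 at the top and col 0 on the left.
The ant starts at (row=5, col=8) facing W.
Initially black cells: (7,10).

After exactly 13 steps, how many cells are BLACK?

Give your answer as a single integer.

Answer: 10

Derivation:
Step 1: on WHITE (5,8): turn R to N, flip to black, move to (4,8). |black|=2
Step 2: on WHITE (4,8): turn R to E, flip to black, move to (4,9). |black|=3
Step 3: on WHITE (4,9): turn R to S, flip to black, move to (5,9). |black|=4
Step 4: on WHITE (5,9): turn R to W, flip to black, move to (5,8). |black|=5
Step 5: on BLACK (5,8): turn L to S, flip to white, move to (6,8). |black|=4
Step 6: on WHITE (6,8): turn R to W, flip to black, move to (6,7). |black|=5
Step 7: on WHITE (6,7): turn R to N, flip to black, move to (5,7). |black|=6
Step 8: on WHITE (5,7): turn R to E, flip to black, move to (5,8). |black|=7
Step 9: on WHITE (5,8): turn R to S, flip to black, move to (6,8). |black|=8
Step 10: on BLACK (6,8): turn L to E, flip to white, move to (6,9). |black|=7
Step 11: on WHITE (6,9): turn R to S, flip to black, move to (7,9). |black|=8
Step 12: on WHITE (7,9): turn R to W, flip to black, move to (7,8). |black|=9
Step 13: on WHITE (7,8): turn R to N, flip to black, move to (6,8). |black|=10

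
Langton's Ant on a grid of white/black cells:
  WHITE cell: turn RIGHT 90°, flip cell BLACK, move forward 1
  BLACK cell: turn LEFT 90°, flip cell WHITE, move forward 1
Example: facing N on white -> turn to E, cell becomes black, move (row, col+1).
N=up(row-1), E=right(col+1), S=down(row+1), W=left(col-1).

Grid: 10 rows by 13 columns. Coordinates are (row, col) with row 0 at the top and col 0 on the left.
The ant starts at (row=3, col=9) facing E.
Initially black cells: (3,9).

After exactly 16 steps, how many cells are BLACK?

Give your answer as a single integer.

Step 1: on BLACK (3,9): turn L to N, flip to white, move to (2,9). |black|=0
Step 2: on WHITE (2,9): turn R to E, flip to black, move to (2,10). |black|=1
Step 3: on WHITE (2,10): turn R to S, flip to black, move to (3,10). |black|=2
Step 4: on WHITE (3,10): turn R to W, flip to black, move to (3,9). |black|=3
Step 5: on WHITE (3,9): turn R to N, flip to black, move to (2,9). |black|=4
Step 6: on BLACK (2,9): turn L to W, flip to white, move to (2,8). |black|=3
Step 7: on WHITE (2,8): turn R to N, flip to black, move to (1,8). |black|=4
Step 8: on WHITE (1,8): turn R to E, flip to black, move to (1,9). |black|=5
Step 9: on WHITE (1,9): turn R to S, flip to black, move to (2,9). |black|=6
Step 10: on WHITE (2,9): turn R to W, flip to black, move to (2,8). |black|=7
Step 11: on BLACK (2,8): turn L to S, flip to white, move to (3,8). |black|=6
Step 12: on WHITE (3,8): turn R to W, flip to black, move to (3,7). |black|=7
Step 13: on WHITE (3,7): turn R to N, flip to black, move to (2,7). |black|=8
Step 14: on WHITE (2,7): turn R to E, flip to black, move to (2,8). |black|=9
Step 15: on WHITE (2,8): turn R to S, flip to black, move to (3,8). |black|=10
Step 16: on BLACK (3,8): turn L to E, flip to white, move to (3,9). |black|=9

Answer: 9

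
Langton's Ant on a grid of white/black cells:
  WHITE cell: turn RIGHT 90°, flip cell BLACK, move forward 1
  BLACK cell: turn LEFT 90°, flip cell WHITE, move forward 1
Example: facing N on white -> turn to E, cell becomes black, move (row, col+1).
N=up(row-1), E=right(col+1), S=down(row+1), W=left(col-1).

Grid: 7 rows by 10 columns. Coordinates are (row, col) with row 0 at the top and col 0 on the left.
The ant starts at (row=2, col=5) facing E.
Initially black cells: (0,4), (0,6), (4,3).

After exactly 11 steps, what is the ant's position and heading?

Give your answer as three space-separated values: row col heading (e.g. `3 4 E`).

Answer: 0 4 N

Derivation:
Step 1: on WHITE (2,5): turn R to S, flip to black, move to (3,5). |black|=4
Step 2: on WHITE (3,5): turn R to W, flip to black, move to (3,4). |black|=5
Step 3: on WHITE (3,4): turn R to N, flip to black, move to (2,4). |black|=6
Step 4: on WHITE (2,4): turn R to E, flip to black, move to (2,5). |black|=7
Step 5: on BLACK (2,5): turn L to N, flip to white, move to (1,5). |black|=6
Step 6: on WHITE (1,5): turn R to E, flip to black, move to (1,6). |black|=7
Step 7: on WHITE (1,6): turn R to S, flip to black, move to (2,6). |black|=8
Step 8: on WHITE (2,6): turn R to W, flip to black, move to (2,5). |black|=9
Step 9: on WHITE (2,5): turn R to N, flip to black, move to (1,5). |black|=10
Step 10: on BLACK (1,5): turn L to W, flip to white, move to (1,4). |black|=9
Step 11: on WHITE (1,4): turn R to N, flip to black, move to (0,4). |black|=10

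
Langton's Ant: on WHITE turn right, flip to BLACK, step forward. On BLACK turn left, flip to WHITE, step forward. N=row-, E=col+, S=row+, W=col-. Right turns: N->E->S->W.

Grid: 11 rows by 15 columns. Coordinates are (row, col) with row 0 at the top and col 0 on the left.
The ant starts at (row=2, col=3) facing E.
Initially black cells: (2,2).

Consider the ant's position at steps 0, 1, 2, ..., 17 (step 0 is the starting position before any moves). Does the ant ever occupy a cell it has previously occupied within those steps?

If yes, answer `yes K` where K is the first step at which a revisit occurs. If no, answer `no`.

Answer: yes 7

Derivation:
Step 1: on WHITE (2,3): turn R to S, flip to black, move to (3,3). |black|=2 — new cell
Step 2: on WHITE (3,3): turn R to W, flip to black, move to (3,2). |black|=3 — new cell
Step 3: on WHITE (3,2): turn R to N, flip to black, move to (2,2). |black|=4 — new cell
Step 4: on BLACK (2,2): turn L to W, flip to white, move to (2,1). |black|=3 — new cell
Step 5: on WHITE (2,1): turn R to N, flip to black, move to (1,1). |black|=4 — new cell
Step 6: on WHITE (1,1): turn R to E, flip to black, move to (1,2). |black|=5 — new cell
Step 7: on WHITE (1,2): turn R to S, flip to black, move to (2,2). |black|=6 — REVISIT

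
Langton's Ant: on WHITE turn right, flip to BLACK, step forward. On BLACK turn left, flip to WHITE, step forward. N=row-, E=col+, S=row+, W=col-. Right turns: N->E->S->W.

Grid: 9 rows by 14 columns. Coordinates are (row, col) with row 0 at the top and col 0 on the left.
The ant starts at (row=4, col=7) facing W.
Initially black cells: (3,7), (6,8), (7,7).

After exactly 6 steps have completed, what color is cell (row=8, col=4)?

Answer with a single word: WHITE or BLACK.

Step 1: on WHITE (4,7): turn R to N, flip to black, move to (3,7). |black|=4
Step 2: on BLACK (3,7): turn L to W, flip to white, move to (3,6). |black|=3
Step 3: on WHITE (3,6): turn R to N, flip to black, move to (2,6). |black|=4
Step 4: on WHITE (2,6): turn R to E, flip to black, move to (2,7). |black|=5
Step 5: on WHITE (2,7): turn R to S, flip to black, move to (3,7). |black|=6
Step 6: on WHITE (3,7): turn R to W, flip to black, move to (3,6). |black|=7

Answer: WHITE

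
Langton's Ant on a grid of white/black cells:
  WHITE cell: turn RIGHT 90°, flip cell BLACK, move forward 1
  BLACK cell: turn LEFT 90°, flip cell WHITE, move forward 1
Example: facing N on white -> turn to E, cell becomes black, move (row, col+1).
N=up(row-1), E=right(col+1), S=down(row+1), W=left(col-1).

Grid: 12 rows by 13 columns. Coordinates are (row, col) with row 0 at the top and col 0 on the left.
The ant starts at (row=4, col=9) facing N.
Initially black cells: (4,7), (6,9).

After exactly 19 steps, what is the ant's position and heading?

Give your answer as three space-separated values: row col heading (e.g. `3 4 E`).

Step 1: on WHITE (4,9): turn R to E, flip to black, move to (4,10). |black|=3
Step 2: on WHITE (4,10): turn R to S, flip to black, move to (5,10). |black|=4
Step 3: on WHITE (5,10): turn R to W, flip to black, move to (5,9). |black|=5
Step 4: on WHITE (5,9): turn R to N, flip to black, move to (4,9). |black|=6
Step 5: on BLACK (4,9): turn L to W, flip to white, move to (4,8). |black|=5
Step 6: on WHITE (4,8): turn R to N, flip to black, move to (3,8). |black|=6
Step 7: on WHITE (3,8): turn R to E, flip to black, move to (3,9). |black|=7
Step 8: on WHITE (3,9): turn R to S, flip to black, move to (4,9). |black|=8
Step 9: on WHITE (4,9): turn R to W, flip to black, move to (4,8). |black|=9
Step 10: on BLACK (4,8): turn L to S, flip to white, move to (5,8). |black|=8
Step 11: on WHITE (5,8): turn R to W, flip to black, move to (5,7). |black|=9
Step 12: on WHITE (5,7): turn R to N, flip to black, move to (4,7). |black|=10
Step 13: on BLACK (4,7): turn L to W, flip to white, move to (4,6). |black|=9
Step 14: on WHITE (4,6): turn R to N, flip to black, move to (3,6). |black|=10
Step 15: on WHITE (3,6): turn R to E, flip to black, move to (3,7). |black|=11
Step 16: on WHITE (3,7): turn R to S, flip to black, move to (4,7). |black|=12
Step 17: on WHITE (4,7): turn R to W, flip to black, move to (4,6). |black|=13
Step 18: on BLACK (4,6): turn L to S, flip to white, move to (5,6). |black|=12
Step 19: on WHITE (5,6): turn R to W, flip to black, move to (5,5). |black|=13

Answer: 5 5 W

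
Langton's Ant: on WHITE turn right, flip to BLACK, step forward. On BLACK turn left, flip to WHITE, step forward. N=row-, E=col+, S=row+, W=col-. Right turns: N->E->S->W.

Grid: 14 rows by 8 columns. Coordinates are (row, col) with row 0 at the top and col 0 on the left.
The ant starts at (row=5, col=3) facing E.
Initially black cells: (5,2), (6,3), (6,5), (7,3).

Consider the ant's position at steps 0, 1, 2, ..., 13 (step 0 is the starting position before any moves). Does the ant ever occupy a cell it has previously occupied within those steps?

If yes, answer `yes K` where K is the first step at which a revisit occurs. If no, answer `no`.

Answer: yes 8

Derivation:
Step 1: on WHITE (5,3): turn R to S, flip to black, move to (6,3). |black|=5 — new cell
Step 2: on BLACK (6,3): turn L to E, flip to white, move to (6,4). |black|=4 — new cell
Step 3: on WHITE (6,4): turn R to S, flip to black, move to (7,4). |black|=5 — new cell
Step 4: on WHITE (7,4): turn R to W, flip to black, move to (7,3). |black|=6 — new cell
Step 5: on BLACK (7,3): turn L to S, flip to white, move to (8,3). |black|=5 — new cell
Step 6: on WHITE (8,3): turn R to W, flip to black, move to (8,2). |black|=6 — new cell
Step 7: on WHITE (8,2): turn R to N, flip to black, move to (7,2). |black|=7 — new cell
Step 8: on WHITE (7,2): turn R to E, flip to black, move to (7,3). |black|=8 — REVISIT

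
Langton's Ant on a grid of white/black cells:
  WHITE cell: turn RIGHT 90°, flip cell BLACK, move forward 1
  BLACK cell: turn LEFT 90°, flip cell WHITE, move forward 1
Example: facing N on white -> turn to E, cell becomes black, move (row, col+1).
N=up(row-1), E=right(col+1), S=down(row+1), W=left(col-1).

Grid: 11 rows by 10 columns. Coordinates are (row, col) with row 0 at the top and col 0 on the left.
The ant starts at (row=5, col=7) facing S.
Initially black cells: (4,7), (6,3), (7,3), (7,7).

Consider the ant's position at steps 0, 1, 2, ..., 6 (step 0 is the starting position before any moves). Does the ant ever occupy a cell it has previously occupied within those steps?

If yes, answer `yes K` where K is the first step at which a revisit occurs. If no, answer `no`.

Answer: no

Derivation:
Step 1: on WHITE (5,7): turn R to W, flip to black, move to (5,6). |black|=5 — new cell
Step 2: on WHITE (5,6): turn R to N, flip to black, move to (4,6). |black|=6 — new cell
Step 3: on WHITE (4,6): turn R to E, flip to black, move to (4,7). |black|=7 — new cell
Step 4: on BLACK (4,7): turn L to N, flip to white, move to (3,7). |black|=6 — new cell
Step 5: on WHITE (3,7): turn R to E, flip to black, move to (3,8). |black|=7 — new cell
Step 6: on WHITE (3,8): turn R to S, flip to black, move to (4,8). |black|=8 — new cell
No revisit within 6 steps.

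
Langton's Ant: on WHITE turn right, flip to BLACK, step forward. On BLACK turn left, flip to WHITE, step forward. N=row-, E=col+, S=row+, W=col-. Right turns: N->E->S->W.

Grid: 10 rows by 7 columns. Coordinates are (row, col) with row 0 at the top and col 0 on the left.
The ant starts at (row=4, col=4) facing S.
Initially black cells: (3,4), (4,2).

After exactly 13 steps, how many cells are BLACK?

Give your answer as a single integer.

Answer: 11

Derivation:
Step 1: on WHITE (4,4): turn R to W, flip to black, move to (4,3). |black|=3
Step 2: on WHITE (4,3): turn R to N, flip to black, move to (3,3). |black|=4
Step 3: on WHITE (3,3): turn R to E, flip to black, move to (3,4). |black|=5
Step 4: on BLACK (3,4): turn L to N, flip to white, move to (2,4). |black|=4
Step 5: on WHITE (2,4): turn R to E, flip to black, move to (2,5). |black|=5
Step 6: on WHITE (2,5): turn R to S, flip to black, move to (3,5). |black|=6
Step 7: on WHITE (3,5): turn R to W, flip to black, move to (3,4). |black|=7
Step 8: on WHITE (3,4): turn R to N, flip to black, move to (2,4). |black|=8
Step 9: on BLACK (2,4): turn L to W, flip to white, move to (2,3). |black|=7
Step 10: on WHITE (2,3): turn R to N, flip to black, move to (1,3). |black|=8
Step 11: on WHITE (1,3): turn R to E, flip to black, move to (1,4). |black|=9
Step 12: on WHITE (1,4): turn R to S, flip to black, move to (2,4). |black|=10
Step 13: on WHITE (2,4): turn R to W, flip to black, move to (2,3). |black|=11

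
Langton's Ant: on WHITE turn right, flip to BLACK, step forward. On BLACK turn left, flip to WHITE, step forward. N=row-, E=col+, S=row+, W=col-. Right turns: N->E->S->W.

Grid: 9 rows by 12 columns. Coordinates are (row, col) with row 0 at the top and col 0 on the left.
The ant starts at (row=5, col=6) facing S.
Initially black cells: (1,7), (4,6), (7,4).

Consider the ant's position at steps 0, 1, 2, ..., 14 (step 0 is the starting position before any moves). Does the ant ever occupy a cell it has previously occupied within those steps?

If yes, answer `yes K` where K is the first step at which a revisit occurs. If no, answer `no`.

Step 1: on WHITE (5,6): turn R to W, flip to black, move to (5,5). |black|=4 — new cell
Step 2: on WHITE (5,5): turn R to N, flip to black, move to (4,5). |black|=5 — new cell
Step 3: on WHITE (4,5): turn R to E, flip to black, move to (4,6). |black|=6 — new cell
Step 4: on BLACK (4,6): turn L to N, flip to white, move to (3,6). |black|=5 — new cell
Step 5: on WHITE (3,6): turn R to E, flip to black, move to (3,7). |black|=6 — new cell
Step 6: on WHITE (3,7): turn R to S, flip to black, move to (4,7). |black|=7 — new cell
Step 7: on WHITE (4,7): turn R to W, flip to black, move to (4,6). |black|=8 — REVISIT

Answer: yes 7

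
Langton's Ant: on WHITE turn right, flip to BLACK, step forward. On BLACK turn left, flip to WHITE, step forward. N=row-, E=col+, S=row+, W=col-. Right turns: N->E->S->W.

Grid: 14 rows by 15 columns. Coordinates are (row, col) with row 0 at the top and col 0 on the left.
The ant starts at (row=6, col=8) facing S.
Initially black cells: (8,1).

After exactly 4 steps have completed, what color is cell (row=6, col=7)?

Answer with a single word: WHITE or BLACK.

Step 1: on WHITE (6,8): turn R to W, flip to black, move to (6,7). |black|=2
Step 2: on WHITE (6,7): turn R to N, flip to black, move to (5,7). |black|=3
Step 3: on WHITE (5,7): turn R to E, flip to black, move to (5,8). |black|=4
Step 4: on WHITE (5,8): turn R to S, flip to black, move to (6,8). |black|=5

Answer: BLACK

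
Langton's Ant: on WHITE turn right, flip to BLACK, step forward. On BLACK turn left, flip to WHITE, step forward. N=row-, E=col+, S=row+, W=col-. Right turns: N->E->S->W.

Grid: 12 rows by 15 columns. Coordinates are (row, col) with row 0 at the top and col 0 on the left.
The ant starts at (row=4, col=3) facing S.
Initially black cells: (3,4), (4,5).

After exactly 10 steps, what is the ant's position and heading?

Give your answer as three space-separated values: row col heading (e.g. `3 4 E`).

Step 1: on WHITE (4,3): turn R to W, flip to black, move to (4,2). |black|=3
Step 2: on WHITE (4,2): turn R to N, flip to black, move to (3,2). |black|=4
Step 3: on WHITE (3,2): turn R to E, flip to black, move to (3,3). |black|=5
Step 4: on WHITE (3,3): turn R to S, flip to black, move to (4,3). |black|=6
Step 5: on BLACK (4,3): turn L to E, flip to white, move to (4,4). |black|=5
Step 6: on WHITE (4,4): turn R to S, flip to black, move to (5,4). |black|=6
Step 7: on WHITE (5,4): turn R to W, flip to black, move to (5,3). |black|=7
Step 8: on WHITE (5,3): turn R to N, flip to black, move to (4,3). |black|=8
Step 9: on WHITE (4,3): turn R to E, flip to black, move to (4,4). |black|=9
Step 10: on BLACK (4,4): turn L to N, flip to white, move to (3,4). |black|=8

Answer: 3 4 N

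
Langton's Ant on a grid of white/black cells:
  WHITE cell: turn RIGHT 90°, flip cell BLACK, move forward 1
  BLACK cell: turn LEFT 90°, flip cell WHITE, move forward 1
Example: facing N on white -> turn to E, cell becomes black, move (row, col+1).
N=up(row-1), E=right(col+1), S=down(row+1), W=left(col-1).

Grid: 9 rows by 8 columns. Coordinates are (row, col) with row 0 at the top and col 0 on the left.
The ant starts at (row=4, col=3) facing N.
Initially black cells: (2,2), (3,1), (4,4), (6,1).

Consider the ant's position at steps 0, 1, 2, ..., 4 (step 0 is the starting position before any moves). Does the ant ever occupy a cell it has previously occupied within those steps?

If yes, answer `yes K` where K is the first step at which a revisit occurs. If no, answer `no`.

Answer: no

Derivation:
Step 1: on WHITE (4,3): turn R to E, flip to black, move to (4,4). |black|=5 — new cell
Step 2: on BLACK (4,4): turn L to N, flip to white, move to (3,4). |black|=4 — new cell
Step 3: on WHITE (3,4): turn R to E, flip to black, move to (3,5). |black|=5 — new cell
Step 4: on WHITE (3,5): turn R to S, flip to black, move to (4,5). |black|=6 — new cell
No revisit within 4 steps.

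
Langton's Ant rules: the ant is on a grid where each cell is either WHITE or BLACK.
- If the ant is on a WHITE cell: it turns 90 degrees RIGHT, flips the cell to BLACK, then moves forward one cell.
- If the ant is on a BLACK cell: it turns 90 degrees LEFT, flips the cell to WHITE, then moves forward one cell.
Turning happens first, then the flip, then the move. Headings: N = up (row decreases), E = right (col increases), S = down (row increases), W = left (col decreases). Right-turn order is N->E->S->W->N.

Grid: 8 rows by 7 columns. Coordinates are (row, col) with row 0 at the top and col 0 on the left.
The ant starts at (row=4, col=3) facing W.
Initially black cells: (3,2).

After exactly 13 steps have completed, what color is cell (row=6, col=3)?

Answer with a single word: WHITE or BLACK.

Answer: BLACK

Derivation:
Step 1: on WHITE (4,3): turn R to N, flip to black, move to (3,3). |black|=2
Step 2: on WHITE (3,3): turn R to E, flip to black, move to (3,4). |black|=3
Step 3: on WHITE (3,4): turn R to S, flip to black, move to (4,4). |black|=4
Step 4: on WHITE (4,4): turn R to W, flip to black, move to (4,3). |black|=5
Step 5: on BLACK (4,3): turn L to S, flip to white, move to (5,3). |black|=4
Step 6: on WHITE (5,3): turn R to W, flip to black, move to (5,2). |black|=5
Step 7: on WHITE (5,2): turn R to N, flip to black, move to (4,2). |black|=6
Step 8: on WHITE (4,2): turn R to E, flip to black, move to (4,3). |black|=7
Step 9: on WHITE (4,3): turn R to S, flip to black, move to (5,3). |black|=8
Step 10: on BLACK (5,3): turn L to E, flip to white, move to (5,4). |black|=7
Step 11: on WHITE (5,4): turn R to S, flip to black, move to (6,4). |black|=8
Step 12: on WHITE (6,4): turn R to W, flip to black, move to (6,3). |black|=9
Step 13: on WHITE (6,3): turn R to N, flip to black, move to (5,3). |black|=10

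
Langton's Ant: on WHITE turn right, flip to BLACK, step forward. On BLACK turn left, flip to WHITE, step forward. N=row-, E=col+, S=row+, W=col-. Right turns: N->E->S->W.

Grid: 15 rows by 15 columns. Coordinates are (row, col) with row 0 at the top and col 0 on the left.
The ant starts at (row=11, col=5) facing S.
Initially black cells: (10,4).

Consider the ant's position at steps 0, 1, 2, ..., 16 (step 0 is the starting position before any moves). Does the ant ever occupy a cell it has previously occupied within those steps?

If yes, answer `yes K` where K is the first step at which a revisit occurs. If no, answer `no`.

Step 1: on WHITE (11,5): turn R to W, flip to black, move to (11,4). |black|=2 — new cell
Step 2: on WHITE (11,4): turn R to N, flip to black, move to (10,4). |black|=3 — new cell
Step 3: on BLACK (10,4): turn L to W, flip to white, move to (10,3). |black|=2 — new cell
Step 4: on WHITE (10,3): turn R to N, flip to black, move to (9,3). |black|=3 — new cell
Step 5: on WHITE (9,3): turn R to E, flip to black, move to (9,4). |black|=4 — new cell
Step 6: on WHITE (9,4): turn R to S, flip to black, move to (10,4). |black|=5 — REVISIT

Answer: yes 6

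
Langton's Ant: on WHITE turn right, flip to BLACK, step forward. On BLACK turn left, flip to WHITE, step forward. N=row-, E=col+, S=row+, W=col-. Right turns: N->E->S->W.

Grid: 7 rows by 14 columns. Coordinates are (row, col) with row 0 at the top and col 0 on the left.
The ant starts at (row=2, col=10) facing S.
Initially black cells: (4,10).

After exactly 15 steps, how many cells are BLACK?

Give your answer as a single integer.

Step 1: on WHITE (2,10): turn R to W, flip to black, move to (2,9). |black|=2
Step 2: on WHITE (2,9): turn R to N, flip to black, move to (1,9). |black|=3
Step 3: on WHITE (1,9): turn R to E, flip to black, move to (1,10). |black|=4
Step 4: on WHITE (1,10): turn R to S, flip to black, move to (2,10). |black|=5
Step 5: on BLACK (2,10): turn L to E, flip to white, move to (2,11). |black|=4
Step 6: on WHITE (2,11): turn R to S, flip to black, move to (3,11). |black|=5
Step 7: on WHITE (3,11): turn R to W, flip to black, move to (3,10). |black|=6
Step 8: on WHITE (3,10): turn R to N, flip to black, move to (2,10). |black|=7
Step 9: on WHITE (2,10): turn R to E, flip to black, move to (2,11). |black|=8
Step 10: on BLACK (2,11): turn L to N, flip to white, move to (1,11). |black|=7
Step 11: on WHITE (1,11): turn R to E, flip to black, move to (1,12). |black|=8
Step 12: on WHITE (1,12): turn R to S, flip to black, move to (2,12). |black|=9
Step 13: on WHITE (2,12): turn R to W, flip to black, move to (2,11). |black|=10
Step 14: on WHITE (2,11): turn R to N, flip to black, move to (1,11). |black|=11
Step 15: on BLACK (1,11): turn L to W, flip to white, move to (1,10). |black|=10

Answer: 10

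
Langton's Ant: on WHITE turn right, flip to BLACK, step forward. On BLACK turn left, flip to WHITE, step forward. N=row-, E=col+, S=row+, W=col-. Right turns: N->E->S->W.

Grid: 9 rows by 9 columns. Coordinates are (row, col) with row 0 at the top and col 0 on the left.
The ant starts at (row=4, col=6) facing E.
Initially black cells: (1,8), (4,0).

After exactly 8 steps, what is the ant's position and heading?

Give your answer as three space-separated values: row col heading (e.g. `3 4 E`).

Step 1: on WHITE (4,6): turn R to S, flip to black, move to (5,6). |black|=3
Step 2: on WHITE (5,6): turn R to W, flip to black, move to (5,5). |black|=4
Step 3: on WHITE (5,5): turn R to N, flip to black, move to (4,5). |black|=5
Step 4: on WHITE (4,5): turn R to E, flip to black, move to (4,6). |black|=6
Step 5: on BLACK (4,6): turn L to N, flip to white, move to (3,6). |black|=5
Step 6: on WHITE (3,6): turn R to E, flip to black, move to (3,7). |black|=6
Step 7: on WHITE (3,7): turn R to S, flip to black, move to (4,7). |black|=7
Step 8: on WHITE (4,7): turn R to W, flip to black, move to (4,6). |black|=8

Answer: 4 6 W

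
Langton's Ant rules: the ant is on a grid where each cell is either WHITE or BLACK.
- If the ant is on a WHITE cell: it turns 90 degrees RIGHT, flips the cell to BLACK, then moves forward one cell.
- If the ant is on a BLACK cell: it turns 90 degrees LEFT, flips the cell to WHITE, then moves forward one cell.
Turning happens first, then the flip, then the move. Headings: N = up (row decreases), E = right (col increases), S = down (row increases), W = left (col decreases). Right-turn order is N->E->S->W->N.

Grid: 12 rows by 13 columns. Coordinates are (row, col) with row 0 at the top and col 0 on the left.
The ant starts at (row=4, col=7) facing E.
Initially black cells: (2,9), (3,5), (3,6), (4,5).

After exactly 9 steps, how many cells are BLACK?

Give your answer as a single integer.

Step 1: on WHITE (4,7): turn R to S, flip to black, move to (5,7). |black|=5
Step 2: on WHITE (5,7): turn R to W, flip to black, move to (5,6). |black|=6
Step 3: on WHITE (5,6): turn R to N, flip to black, move to (4,6). |black|=7
Step 4: on WHITE (4,6): turn R to E, flip to black, move to (4,7). |black|=8
Step 5: on BLACK (4,7): turn L to N, flip to white, move to (3,7). |black|=7
Step 6: on WHITE (3,7): turn R to E, flip to black, move to (3,8). |black|=8
Step 7: on WHITE (3,8): turn R to S, flip to black, move to (4,8). |black|=9
Step 8: on WHITE (4,8): turn R to W, flip to black, move to (4,7). |black|=10
Step 9: on WHITE (4,7): turn R to N, flip to black, move to (3,7). |black|=11

Answer: 11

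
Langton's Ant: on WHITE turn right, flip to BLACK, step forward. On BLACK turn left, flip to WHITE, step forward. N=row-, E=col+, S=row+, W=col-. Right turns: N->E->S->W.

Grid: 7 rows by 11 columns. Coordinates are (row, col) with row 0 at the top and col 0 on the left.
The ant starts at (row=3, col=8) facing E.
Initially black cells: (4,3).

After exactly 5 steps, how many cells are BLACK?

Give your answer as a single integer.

Step 1: on WHITE (3,8): turn R to S, flip to black, move to (4,8). |black|=2
Step 2: on WHITE (4,8): turn R to W, flip to black, move to (4,7). |black|=3
Step 3: on WHITE (4,7): turn R to N, flip to black, move to (3,7). |black|=4
Step 4: on WHITE (3,7): turn R to E, flip to black, move to (3,8). |black|=5
Step 5: on BLACK (3,8): turn L to N, flip to white, move to (2,8). |black|=4

Answer: 4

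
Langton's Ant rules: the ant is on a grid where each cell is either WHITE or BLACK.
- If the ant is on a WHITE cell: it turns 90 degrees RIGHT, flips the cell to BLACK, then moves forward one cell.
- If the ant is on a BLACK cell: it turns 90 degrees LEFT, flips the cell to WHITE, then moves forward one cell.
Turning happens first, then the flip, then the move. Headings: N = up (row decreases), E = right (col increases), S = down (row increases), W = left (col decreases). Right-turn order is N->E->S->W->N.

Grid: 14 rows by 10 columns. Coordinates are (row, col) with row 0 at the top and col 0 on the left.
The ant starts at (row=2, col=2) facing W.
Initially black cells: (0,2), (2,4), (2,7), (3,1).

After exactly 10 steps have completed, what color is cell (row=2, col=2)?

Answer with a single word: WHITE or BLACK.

Step 1: on WHITE (2,2): turn R to N, flip to black, move to (1,2). |black|=5
Step 2: on WHITE (1,2): turn R to E, flip to black, move to (1,3). |black|=6
Step 3: on WHITE (1,3): turn R to S, flip to black, move to (2,3). |black|=7
Step 4: on WHITE (2,3): turn R to W, flip to black, move to (2,2). |black|=8
Step 5: on BLACK (2,2): turn L to S, flip to white, move to (3,2). |black|=7
Step 6: on WHITE (3,2): turn R to W, flip to black, move to (3,1). |black|=8
Step 7: on BLACK (3,1): turn L to S, flip to white, move to (4,1). |black|=7
Step 8: on WHITE (4,1): turn R to W, flip to black, move to (4,0). |black|=8
Step 9: on WHITE (4,0): turn R to N, flip to black, move to (3,0). |black|=9
Step 10: on WHITE (3,0): turn R to E, flip to black, move to (3,1). |black|=10

Answer: WHITE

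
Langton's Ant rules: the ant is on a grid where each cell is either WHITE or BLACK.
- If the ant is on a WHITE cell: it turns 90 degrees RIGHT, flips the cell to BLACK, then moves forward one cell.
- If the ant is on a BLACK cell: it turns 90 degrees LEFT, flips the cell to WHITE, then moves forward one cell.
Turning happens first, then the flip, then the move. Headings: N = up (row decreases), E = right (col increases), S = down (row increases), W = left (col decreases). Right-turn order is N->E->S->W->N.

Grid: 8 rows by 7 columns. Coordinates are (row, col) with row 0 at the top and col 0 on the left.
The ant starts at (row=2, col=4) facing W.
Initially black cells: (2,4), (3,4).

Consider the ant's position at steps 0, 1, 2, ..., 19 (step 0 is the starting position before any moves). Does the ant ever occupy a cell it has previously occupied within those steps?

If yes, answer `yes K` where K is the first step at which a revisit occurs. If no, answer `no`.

Answer: yes 5

Derivation:
Step 1: on BLACK (2,4): turn L to S, flip to white, move to (3,4). |black|=1 — new cell
Step 2: on BLACK (3,4): turn L to E, flip to white, move to (3,5). |black|=0 — new cell
Step 3: on WHITE (3,5): turn R to S, flip to black, move to (4,5). |black|=1 — new cell
Step 4: on WHITE (4,5): turn R to W, flip to black, move to (4,4). |black|=2 — new cell
Step 5: on WHITE (4,4): turn R to N, flip to black, move to (3,4). |black|=3 — REVISIT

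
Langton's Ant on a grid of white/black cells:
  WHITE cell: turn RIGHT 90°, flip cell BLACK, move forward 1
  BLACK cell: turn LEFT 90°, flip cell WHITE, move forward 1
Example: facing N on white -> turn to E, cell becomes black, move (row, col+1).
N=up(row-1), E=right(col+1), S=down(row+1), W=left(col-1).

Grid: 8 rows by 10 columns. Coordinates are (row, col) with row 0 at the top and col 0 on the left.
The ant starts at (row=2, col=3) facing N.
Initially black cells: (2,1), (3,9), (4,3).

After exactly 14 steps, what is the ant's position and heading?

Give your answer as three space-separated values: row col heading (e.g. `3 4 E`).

Answer: 1 0 N

Derivation:
Step 1: on WHITE (2,3): turn R to E, flip to black, move to (2,4). |black|=4
Step 2: on WHITE (2,4): turn R to S, flip to black, move to (3,4). |black|=5
Step 3: on WHITE (3,4): turn R to W, flip to black, move to (3,3). |black|=6
Step 4: on WHITE (3,3): turn R to N, flip to black, move to (2,3). |black|=7
Step 5: on BLACK (2,3): turn L to W, flip to white, move to (2,2). |black|=6
Step 6: on WHITE (2,2): turn R to N, flip to black, move to (1,2). |black|=7
Step 7: on WHITE (1,2): turn R to E, flip to black, move to (1,3). |black|=8
Step 8: on WHITE (1,3): turn R to S, flip to black, move to (2,3). |black|=9
Step 9: on WHITE (2,3): turn R to W, flip to black, move to (2,2). |black|=10
Step 10: on BLACK (2,2): turn L to S, flip to white, move to (3,2). |black|=9
Step 11: on WHITE (3,2): turn R to W, flip to black, move to (3,1). |black|=10
Step 12: on WHITE (3,1): turn R to N, flip to black, move to (2,1). |black|=11
Step 13: on BLACK (2,1): turn L to W, flip to white, move to (2,0). |black|=10
Step 14: on WHITE (2,0): turn R to N, flip to black, move to (1,0). |black|=11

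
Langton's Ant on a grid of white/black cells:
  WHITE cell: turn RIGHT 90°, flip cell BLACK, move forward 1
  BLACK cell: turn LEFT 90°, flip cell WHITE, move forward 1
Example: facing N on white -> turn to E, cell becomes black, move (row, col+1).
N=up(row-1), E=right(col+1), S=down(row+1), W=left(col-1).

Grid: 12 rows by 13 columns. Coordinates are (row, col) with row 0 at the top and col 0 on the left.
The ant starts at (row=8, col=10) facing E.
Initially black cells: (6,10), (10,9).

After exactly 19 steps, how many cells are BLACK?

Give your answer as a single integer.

Step 1: on WHITE (8,10): turn R to S, flip to black, move to (9,10). |black|=3
Step 2: on WHITE (9,10): turn R to W, flip to black, move to (9,9). |black|=4
Step 3: on WHITE (9,9): turn R to N, flip to black, move to (8,9). |black|=5
Step 4: on WHITE (8,9): turn R to E, flip to black, move to (8,10). |black|=6
Step 5: on BLACK (8,10): turn L to N, flip to white, move to (7,10). |black|=5
Step 6: on WHITE (7,10): turn R to E, flip to black, move to (7,11). |black|=6
Step 7: on WHITE (7,11): turn R to S, flip to black, move to (8,11). |black|=7
Step 8: on WHITE (8,11): turn R to W, flip to black, move to (8,10). |black|=8
Step 9: on WHITE (8,10): turn R to N, flip to black, move to (7,10). |black|=9
Step 10: on BLACK (7,10): turn L to W, flip to white, move to (7,9). |black|=8
Step 11: on WHITE (7,9): turn R to N, flip to black, move to (6,9). |black|=9
Step 12: on WHITE (6,9): turn R to E, flip to black, move to (6,10). |black|=10
Step 13: on BLACK (6,10): turn L to N, flip to white, move to (5,10). |black|=9
Step 14: on WHITE (5,10): turn R to E, flip to black, move to (5,11). |black|=10
Step 15: on WHITE (5,11): turn R to S, flip to black, move to (6,11). |black|=11
Step 16: on WHITE (6,11): turn R to W, flip to black, move to (6,10). |black|=12
Step 17: on WHITE (6,10): turn R to N, flip to black, move to (5,10). |black|=13
Step 18: on BLACK (5,10): turn L to W, flip to white, move to (5,9). |black|=12
Step 19: on WHITE (5,9): turn R to N, flip to black, move to (4,9). |black|=13

Answer: 13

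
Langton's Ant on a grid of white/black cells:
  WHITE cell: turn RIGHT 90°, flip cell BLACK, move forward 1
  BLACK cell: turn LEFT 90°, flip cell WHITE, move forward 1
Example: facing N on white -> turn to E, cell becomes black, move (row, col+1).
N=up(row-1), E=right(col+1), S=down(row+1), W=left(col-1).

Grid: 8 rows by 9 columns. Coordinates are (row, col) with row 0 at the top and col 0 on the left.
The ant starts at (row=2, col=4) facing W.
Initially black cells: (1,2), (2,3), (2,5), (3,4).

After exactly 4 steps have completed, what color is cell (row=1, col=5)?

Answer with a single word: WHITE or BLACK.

Answer: BLACK

Derivation:
Step 1: on WHITE (2,4): turn R to N, flip to black, move to (1,4). |black|=5
Step 2: on WHITE (1,4): turn R to E, flip to black, move to (1,5). |black|=6
Step 3: on WHITE (1,5): turn R to S, flip to black, move to (2,5). |black|=7
Step 4: on BLACK (2,5): turn L to E, flip to white, move to (2,6). |black|=6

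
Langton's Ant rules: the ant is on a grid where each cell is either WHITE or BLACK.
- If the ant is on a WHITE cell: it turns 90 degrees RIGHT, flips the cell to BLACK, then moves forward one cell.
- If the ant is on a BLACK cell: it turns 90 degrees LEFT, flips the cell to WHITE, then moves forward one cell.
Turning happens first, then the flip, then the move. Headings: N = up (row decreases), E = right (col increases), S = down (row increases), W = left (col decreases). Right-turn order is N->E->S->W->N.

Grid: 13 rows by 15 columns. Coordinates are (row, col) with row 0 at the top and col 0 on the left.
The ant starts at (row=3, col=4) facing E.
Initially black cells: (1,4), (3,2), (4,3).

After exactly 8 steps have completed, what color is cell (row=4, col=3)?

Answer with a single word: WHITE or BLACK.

Answer: BLACK

Derivation:
Step 1: on WHITE (3,4): turn R to S, flip to black, move to (4,4). |black|=4
Step 2: on WHITE (4,4): turn R to W, flip to black, move to (4,3). |black|=5
Step 3: on BLACK (4,3): turn L to S, flip to white, move to (5,3). |black|=4
Step 4: on WHITE (5,3): turn R to W, flip to black, move to (5,2). |black|=5
Step 5: on WHITE (5,2): turn R to N, flip to black, move to (4,2). |black|=6
Step 6: on WHITE (4,2): turn R to E, flip to black, move to (4,3). |black|=7
Step 7: on WHITE (4,3): turn R to S, flip to black, move to (5,3). |black|=8
Step 8: on BLACK (5,3): turn L to E, flip to white, move to (5,4). |black|=7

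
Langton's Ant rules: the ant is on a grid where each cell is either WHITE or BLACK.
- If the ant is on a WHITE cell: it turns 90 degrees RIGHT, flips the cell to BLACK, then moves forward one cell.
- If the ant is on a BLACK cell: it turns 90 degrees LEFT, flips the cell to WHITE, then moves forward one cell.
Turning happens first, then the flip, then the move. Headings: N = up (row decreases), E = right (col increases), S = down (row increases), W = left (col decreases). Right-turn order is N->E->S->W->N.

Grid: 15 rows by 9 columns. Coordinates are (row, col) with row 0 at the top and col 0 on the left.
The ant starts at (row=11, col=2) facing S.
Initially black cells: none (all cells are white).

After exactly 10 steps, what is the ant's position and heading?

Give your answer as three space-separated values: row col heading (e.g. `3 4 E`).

Step 1: on WHITE (11,2): turn R to W, flip to black, move to (11,1). |black|=1
Step 2: on WHITE (11,1): turn R to N, flip to black, move to (10,1). |black|=2
Step 3: on WHITE (10,1): turn R to E, flip to black, move to (10,2). |black|=3
Step 4: on WHITE (10,2): turn R to S, flip to black, move to (11,2). |black|=4
Step 5: on BLACK (11,2): turn L to E, flip to white, move to (11,3). |black|=3
Step 6: on WHITE (11,3): turn R to S, flip to black, move to (12,3). |black|=4
Step 7: on WHITE (12,3): turn R to W, flip to black, move to (12,2). |black|=5
Step 8: on WHITE (12,2): turn R to N, flip to black, move to (11,2). |black|=6
Step 9: on WHITE (11,2): turn R to E, flip to black, move to (11,3). |black|=7
Step 10: on BLACK (11,3): turn L to N, flip to white, move to (10,3). |black|=6

Answer: 10 3 N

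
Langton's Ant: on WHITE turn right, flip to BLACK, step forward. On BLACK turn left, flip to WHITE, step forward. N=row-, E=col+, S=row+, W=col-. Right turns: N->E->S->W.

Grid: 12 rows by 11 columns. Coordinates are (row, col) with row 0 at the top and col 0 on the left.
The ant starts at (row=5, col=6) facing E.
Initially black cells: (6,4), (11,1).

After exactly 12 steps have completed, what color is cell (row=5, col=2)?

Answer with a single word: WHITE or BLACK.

Step 1: on WHITE (5,6): turn R to S, flip to black, move to (6,6). |black|=3
Step 2: on WHITE (6,6): turn R to W, flip to black, move to (6,5). |black|=4
Step 3: on WHITE (6,5): turn R to N, flip to black, move to (5,5). |black|=5
Step 4: on WHITE (5,5): turn R to E, flip to black, move to (5,6). |black|=6
Step 5: on BLACK (5,6): turn L to N, flip to white, move to (4,6). |black|=5
Step 6: on WHITE (4,6): turn R to E, flip to black, move to (4,7). |black|=6
Step 7: on WHITE (4,7): turn R to S, flip to black, move to (5,7). |black|=7
Step 8: on WHITE (5,7): turn R to W, flip to black, move to (5,6). |black|=8
Step 9: on WHITE (5,6): turn R to N, flip to black, move to (4,6). |black|=9
Step 10: on BLACK (4,6): turn L to W, flip to white, move to (4,5). |black|=8
Step 11: on WHITE (4,5): turn R to N, flip to black, move to (3,5). |black|=9
Step 12: on WHITE (3,5): turn R to E, flip to black, move to (3,6). |black|=10

Answer: WHITE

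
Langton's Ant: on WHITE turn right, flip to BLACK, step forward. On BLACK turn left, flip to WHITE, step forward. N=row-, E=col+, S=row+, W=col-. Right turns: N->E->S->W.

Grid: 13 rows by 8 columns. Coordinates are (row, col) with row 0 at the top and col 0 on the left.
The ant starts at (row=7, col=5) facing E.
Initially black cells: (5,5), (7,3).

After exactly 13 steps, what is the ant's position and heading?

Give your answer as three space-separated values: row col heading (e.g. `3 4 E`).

Step 1: on WHITE (7,5): turn R to S, flip to black, move to (8,5). |black|=3
Step 2: on WHITE (8,5): turn R to W, flip to black, move to (8,4). |black|=4
Step 3: on WHITE (8,4): turn R to N, flip to black, move to (7,4). |black|=5
Step 4: on WHITE (7,4): turn R to E, flip to black, move to (7,5). |black|=6
Step 5: on BLACK (7,5): turn L to N, flip to white, move to (6,5). |black|=5
Step 6: on WHITE (6,5): turn R to E, flip to black, move to (6,6). |black|=6
Step 7: on WHITE (6,6): turn R to S, flip to black, move to (7,6). |black|=7
Step 8: on WHITE (7,6): turn R to W, flip to black, move to (7,5). |black|=8
Step 9: on WHITE (7,5): turn R to N, flip to black, move to (6,5). |black|=9
Step 10: on BLACK (6,5): turn L to W, flip to white, move to (6,4). |black|=8
Step 11: on WHITE (6,4): turn R to N, flip to black, move to (5,4). |black|=9
Step 12: on WHITE (5,4): turn R to E, flip to black, move to (5,5). |black|=10
Step 13: on BLACK (5,5): turn L to N, flip to white, move to (4,5). |black|=9

Answer: 4 5 N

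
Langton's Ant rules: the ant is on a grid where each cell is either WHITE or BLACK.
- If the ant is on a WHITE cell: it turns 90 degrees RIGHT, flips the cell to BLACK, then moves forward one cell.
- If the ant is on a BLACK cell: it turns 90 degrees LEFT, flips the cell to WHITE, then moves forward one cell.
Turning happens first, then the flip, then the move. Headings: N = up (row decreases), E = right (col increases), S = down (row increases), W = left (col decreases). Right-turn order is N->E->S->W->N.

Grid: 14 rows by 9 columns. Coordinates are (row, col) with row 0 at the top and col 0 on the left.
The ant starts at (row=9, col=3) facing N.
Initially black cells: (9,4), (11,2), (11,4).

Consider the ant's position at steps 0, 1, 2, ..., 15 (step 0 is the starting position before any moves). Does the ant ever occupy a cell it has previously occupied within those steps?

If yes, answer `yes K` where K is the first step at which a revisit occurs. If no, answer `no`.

Answer: yes 5

Derivation:
Step 1: on WHITE (9,3): turn R to E, flip to black, move to (9,4). |black|=4 — new cell
Step 2: on BLACK (9,4): turn L to N, flip to white, move to (8,4). |black|=3 — new cell
Step 3: on WHITE (8,4): turn R to E, flip to black, move to (8,5). |black|=4 — new cell
Step 4: on WHITE (8,5): turn R to S, flip to black, move to (9,5). |black|=5 — new cell
Step 5: on WHITE (9,5): turn R to W, flip to black, move to (9,4). |black|=6 — REVISIT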